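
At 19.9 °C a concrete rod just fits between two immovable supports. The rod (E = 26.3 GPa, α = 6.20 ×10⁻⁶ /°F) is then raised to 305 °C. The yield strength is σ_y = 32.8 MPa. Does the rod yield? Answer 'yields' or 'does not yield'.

yields

α = 6.20×10⁻⁶/°F × 9/5 = 11.2×10⁻⁶/K.
ΔT = 285.1 K. Constrained thermal stress σ = E·α·ΔT = 26.30×10³ MPa × 11.2×10⁻⁶ × 285.1 = 83.7 MPa (compressive).
Compare to σ_y = 32.8 MPa: σ ≥ σ_y, so it yields.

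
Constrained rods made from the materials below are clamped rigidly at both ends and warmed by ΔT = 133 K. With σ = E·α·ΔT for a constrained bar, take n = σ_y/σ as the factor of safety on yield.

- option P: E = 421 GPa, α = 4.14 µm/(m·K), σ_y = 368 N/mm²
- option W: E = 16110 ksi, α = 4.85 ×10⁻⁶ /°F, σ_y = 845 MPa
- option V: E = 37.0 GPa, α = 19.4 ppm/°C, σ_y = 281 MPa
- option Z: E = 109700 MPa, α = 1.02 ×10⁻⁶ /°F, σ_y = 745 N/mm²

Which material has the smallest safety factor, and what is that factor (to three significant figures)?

In consistent units (E in GPa, α in ×10⁻⁶/K, σ_y in MPa):
  option P: E = 421.0, α = 4.14, σ_y = 368.0 → σ = 232 MPa, n = 1.59
  option W: E = 111.1, α = 8.73, σ_y = 845.0 → σ = 129 MPa, n = 6.55
  option V: E = 37.00, α = 19.4, σ_y = 281.0 → σ = 95.5 MPa, n = 2.94
  option Z: E = 109.7, α = 1.84, σ_y = 745.0 → σ = 26.8 MPa, n = 27.8
Option P has the lowest safety factor, n = 1.59.

option P, n = 1.59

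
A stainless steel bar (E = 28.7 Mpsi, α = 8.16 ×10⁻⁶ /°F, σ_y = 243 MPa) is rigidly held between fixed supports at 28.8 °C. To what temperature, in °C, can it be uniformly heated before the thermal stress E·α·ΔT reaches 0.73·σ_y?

89.8 °C

E = 28.7 Mpsi = 197.9 GPa.
α = 8.16×10⁻⁶/°F × 9/5 = 14.7×10⁻⁶/K.
E·α·ΔT = 177.4 MPa ⇒ ΔT = 177.4 / (197.9×10³ × 14.7×10⁻⁶) = 61.03 K.
T = 28.8 + 61.03 = 89.83 °C.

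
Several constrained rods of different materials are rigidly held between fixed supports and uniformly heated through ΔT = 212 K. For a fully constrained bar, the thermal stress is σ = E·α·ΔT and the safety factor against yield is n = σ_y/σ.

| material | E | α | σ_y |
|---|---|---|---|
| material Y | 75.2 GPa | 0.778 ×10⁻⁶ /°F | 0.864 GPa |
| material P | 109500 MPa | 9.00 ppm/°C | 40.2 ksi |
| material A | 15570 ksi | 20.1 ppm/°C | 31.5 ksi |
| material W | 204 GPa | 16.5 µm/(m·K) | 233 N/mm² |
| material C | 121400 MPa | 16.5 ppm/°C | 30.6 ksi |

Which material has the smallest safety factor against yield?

material W

Converting E to GPa, α to ×10⁻⁶/K, σ_y to MPa, then σ and n for each:
  material Y: E = 75.20, α = 1.40, σ_y = 864.0 → σ = 22.3 MPa, n = 38.7
  material P: E = 109.5, α = 9.00, σ_y = 277.2 → σ = 209 MPa, n = 1.33
  material A: E = 107.4, α = 20.1, σ_y = 217.2 → σ = 457 MPa, n = 0.475
  material W: E = 204.0, α = 16.5, σ_y = 233.0 → σ = 714 MPa, n = 0.327
  material C: E = 121.4, α = 16.5, σ_y = 211.0 → σ = 425 MPa, n = 0.497
The minimum is material W at n = 0.327.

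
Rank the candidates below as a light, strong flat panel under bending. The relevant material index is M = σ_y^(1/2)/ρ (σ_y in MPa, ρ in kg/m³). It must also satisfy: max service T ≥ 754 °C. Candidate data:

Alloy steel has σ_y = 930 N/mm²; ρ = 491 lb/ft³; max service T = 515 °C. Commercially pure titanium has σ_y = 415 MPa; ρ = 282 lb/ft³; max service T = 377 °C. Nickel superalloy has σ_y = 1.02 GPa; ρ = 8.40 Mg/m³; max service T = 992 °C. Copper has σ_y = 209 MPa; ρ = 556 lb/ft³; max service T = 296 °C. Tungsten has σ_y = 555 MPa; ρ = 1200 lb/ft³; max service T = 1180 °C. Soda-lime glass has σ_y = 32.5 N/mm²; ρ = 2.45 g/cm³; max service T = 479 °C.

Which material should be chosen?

nickel superalloy

Screen on constraints: max service T ≥ 754 °C. Survivors: nickel superalloy, tungsten.
Normalizing units and computing the index:
  nickel superalloy: σ_y = 1020 MPa, ρ = 8400 kg/m³
  tungsten: σ_y = 555.0 MPa, ρ = 19220 kg/m³
  nickel superalloy: M = 3.80×10⁻³
  tungsten: M = 1.23×10⁻³
Nickel superalloy ranks first.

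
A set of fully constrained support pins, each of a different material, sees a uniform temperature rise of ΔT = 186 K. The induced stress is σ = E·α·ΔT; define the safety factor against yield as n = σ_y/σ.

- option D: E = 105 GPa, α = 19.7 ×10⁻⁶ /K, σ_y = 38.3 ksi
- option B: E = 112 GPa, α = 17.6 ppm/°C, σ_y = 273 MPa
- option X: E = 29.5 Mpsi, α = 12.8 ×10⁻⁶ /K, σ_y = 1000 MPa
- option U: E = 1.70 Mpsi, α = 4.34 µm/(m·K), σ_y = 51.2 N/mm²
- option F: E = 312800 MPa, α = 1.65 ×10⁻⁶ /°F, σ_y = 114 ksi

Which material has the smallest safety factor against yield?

With everything in SI (GPa, ×10⁻⁶/K, MPa):
  option D: E = 105.0, α = 19.7, σ_y = 264.1 → σ = 385 MPa, n = 0.686
  option B: E = 112.0, α = 17.6, σ_y = 273.0 → σ = 367 MPa, n = 0.745
  option X: E = 203.4, α = 12.8, σ_y = 1000 → σ = 484 MPa, n = 2.07
  option U: E = 11.72, α = 4.34, σ_y = 51.20 → σ = 9.46 MPa, n = 5.41
  option F: E = 312.8, α = 2.97, σ_y = 786.0 → σ = 173 MPa, n = 4.55
Smallest n: option D with n = 0.686.

option D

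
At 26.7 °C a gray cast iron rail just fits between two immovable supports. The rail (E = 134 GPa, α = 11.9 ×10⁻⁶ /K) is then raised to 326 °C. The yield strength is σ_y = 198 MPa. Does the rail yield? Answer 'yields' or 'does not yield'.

yields

ΔT = 299.3 K. Constrained thermal stress σ = E·α·ΔT = 134.0×10³ MPa × 11.9×10⁻⁶ × 299.3 = 477 MPa (compressive).
Compare to σ_y = 198 MPa: σ ≥ σ_y, so it yields.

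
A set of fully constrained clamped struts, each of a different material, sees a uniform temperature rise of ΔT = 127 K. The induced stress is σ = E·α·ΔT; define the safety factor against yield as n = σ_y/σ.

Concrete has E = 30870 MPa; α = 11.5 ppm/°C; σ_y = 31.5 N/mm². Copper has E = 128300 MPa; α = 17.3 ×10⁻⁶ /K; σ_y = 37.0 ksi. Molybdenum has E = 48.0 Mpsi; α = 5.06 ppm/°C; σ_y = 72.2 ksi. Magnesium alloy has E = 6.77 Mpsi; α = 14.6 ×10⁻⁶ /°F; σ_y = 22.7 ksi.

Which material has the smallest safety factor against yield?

Per material, after unit conversion:
  concrete: E = 30.87, α = 11.5, σ_y = 31.50 → σ = 45.1 MPa, n = 0.699
  copper: E = 128.3, α = 17.3, σ_y = 255.1 → σ = 282 MPa, n = 0.905
  molybdenum: E = 330.9, α = 5.06, σ_y = 497.8 → σ = 213 MPa, n = 2.34
  magnesium alloy: E = 46.68, α = 26.3, σ_y = 156.5 → σ = 156 MPa, n = 1.00
The minimum is concrete at n = 0.699.

concrete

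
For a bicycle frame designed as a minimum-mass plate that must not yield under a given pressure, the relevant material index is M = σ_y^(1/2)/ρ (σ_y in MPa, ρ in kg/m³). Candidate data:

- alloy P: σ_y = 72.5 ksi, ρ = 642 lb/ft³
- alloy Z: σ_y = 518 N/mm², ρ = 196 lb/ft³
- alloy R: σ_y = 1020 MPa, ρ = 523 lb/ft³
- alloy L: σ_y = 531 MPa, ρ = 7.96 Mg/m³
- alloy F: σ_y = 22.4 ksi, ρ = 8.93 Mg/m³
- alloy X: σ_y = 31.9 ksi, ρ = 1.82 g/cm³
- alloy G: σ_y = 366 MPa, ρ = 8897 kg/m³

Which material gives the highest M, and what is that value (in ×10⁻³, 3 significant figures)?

After converting to SI:
  alloy P: σ_y = 499.9 MPa, ρ = 10280 kg/m³
  alloy Z: σ_y = 518.0 MPa, ρ = 3140 kg/m³
  alloy R: σ_y = 1020 MPa, ρ = 8378 kg/m³
  alloy L: σ_y = 531.0 MPa, ρ = 7960 kg/m³
  alloy F: σ_y = 154.4 MPa, ρ = 8930 kg/m³
  alloy X: σ_y = 219.9 MPa, ρ = 1820 kg/m³
  alloy G: σ_y = 366.0 MPa, ρ = 8897 kg/m³
  alloy X: M = 8.15×10⁻³
  alloy Z: M = 7.25×10⁻³
  alloy R: M = 3.81×10⁻³
  alloy L: M = 2.89×10⁻³
  alloy P: M = 2.17×10⁻³
  alloy G: M = 2.15×10⁻³
  alloy F: M = 1.39×10⁻³
Highest index: alloy X.

alloy X, M = 8.15×10⁻³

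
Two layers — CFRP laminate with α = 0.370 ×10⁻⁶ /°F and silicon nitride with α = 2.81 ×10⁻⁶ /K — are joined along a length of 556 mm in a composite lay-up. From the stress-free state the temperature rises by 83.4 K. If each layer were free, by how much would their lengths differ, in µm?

99.4 µm

CFRP laminate: α = 0.370×10⁻⁶/°F × 9/5 = 0.666×10⁻⁶/K.
Δα = |0.666 − 2.81|×10⁻⁶/K = 2.14×10⁻⁶/K.
ΔL_mismatch = Δα·L·ΔT = 2.14×10⁻⁶ × 556.0 mm × 83.4 K = 99.4 µm.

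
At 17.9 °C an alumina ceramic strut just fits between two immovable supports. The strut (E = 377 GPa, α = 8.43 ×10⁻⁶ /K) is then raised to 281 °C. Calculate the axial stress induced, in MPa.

836 MPa

ΔT = 263.1 K. Constrained thermal stress σ = E·α·ΔT = 377.0×10³ MPa × 8.43×10⁻⁶ × 263.1 = 836 MPa (compressive).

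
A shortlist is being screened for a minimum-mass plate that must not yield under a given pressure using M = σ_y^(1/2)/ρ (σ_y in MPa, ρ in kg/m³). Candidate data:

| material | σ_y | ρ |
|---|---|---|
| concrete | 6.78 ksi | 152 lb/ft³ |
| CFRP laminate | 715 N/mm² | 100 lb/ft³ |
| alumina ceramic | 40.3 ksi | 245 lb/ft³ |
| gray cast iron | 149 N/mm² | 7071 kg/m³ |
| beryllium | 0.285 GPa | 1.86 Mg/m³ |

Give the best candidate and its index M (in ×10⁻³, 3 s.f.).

CFRP laminate, M = 16.7×10⁻³

In SI units:
  concrete: σ_y = 46.75 MPa, ρ = 2435 kg/m³
  CFRP laminate: σ_y = 715.0 MPa, ρ = 1602 kg/m³
  alumina ceramic: σ_y = 277.9 MPa, ρ = 3925 kg/m³
  gray cast iron: σ_y = 149.0 MPa, ρ = 7071 kg/m³
  beryllium: σ_y = 285.0 MPa, ρ = 1860 kg/m³
  CFRP laminate: M = 16.7×10⁻³
  beryllium: M = 9.08×10⁻³
  alumina ceramic: M = 4.25×10⁻³
  concrete: M = 2.81×10⁻³
  gray cast iron: M = 1.73×10⁻³
CFRP laminate ranks first.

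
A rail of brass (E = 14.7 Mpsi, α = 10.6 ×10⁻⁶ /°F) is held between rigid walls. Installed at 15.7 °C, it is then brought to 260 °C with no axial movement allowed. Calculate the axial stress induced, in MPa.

472 MPa

E = 14.7 Mpsi = 101.4 GPa.
α = 10.6×10⁻⁶/°F × 9/5 = 19.1×10⁻⁶/K.
ΔT = 244.3 K. Constrained thermal stress σ = E·α·ΔT = 101.4×10³ MPa × 19.1×10⁻⁶ × 244.3 = 472 MPa (compressive).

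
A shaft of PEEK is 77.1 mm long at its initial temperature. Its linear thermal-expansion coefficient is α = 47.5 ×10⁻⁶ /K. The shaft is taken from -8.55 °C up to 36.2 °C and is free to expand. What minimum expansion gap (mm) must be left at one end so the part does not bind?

ΔT = 36.2 − (-8.55) = 44.75 K.
ΔL = α·L₀·ΔT = 47.5×10⁻⁶ × 77.1 mm × 44.75 K = 0.164 mm.

0.164 mm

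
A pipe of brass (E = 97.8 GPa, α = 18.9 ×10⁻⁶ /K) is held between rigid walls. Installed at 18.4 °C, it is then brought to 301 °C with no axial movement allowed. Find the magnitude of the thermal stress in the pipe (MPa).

522 MPa

ΔT = 282.6 K. Constrained thermal stress σ = E·α·ΔT = 97.80×10³ MPa × 18.9×10⁻⁶ × 282.6 = 522 MPa (compressive).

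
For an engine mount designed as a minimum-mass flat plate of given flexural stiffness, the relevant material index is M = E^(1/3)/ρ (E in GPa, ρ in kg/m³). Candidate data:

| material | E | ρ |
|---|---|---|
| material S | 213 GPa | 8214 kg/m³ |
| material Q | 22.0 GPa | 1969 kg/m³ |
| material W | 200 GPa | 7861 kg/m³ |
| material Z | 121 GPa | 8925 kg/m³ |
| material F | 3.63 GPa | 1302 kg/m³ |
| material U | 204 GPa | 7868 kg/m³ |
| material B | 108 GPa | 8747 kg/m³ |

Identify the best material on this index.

material Q

Evaluate M for each candidate:
  material Q: M = 1.42×10⁻³
  material F: M = 1.18×10⁻³
  material U: M = 0.748×10⁻³
  material W: M = 0.744×10⁻³
  material S: M = 0.727×10⁻³
  material Z: M = 0.554×10⁻³
  material B: M = 0.544×10⁻³
The maximum is for material Q.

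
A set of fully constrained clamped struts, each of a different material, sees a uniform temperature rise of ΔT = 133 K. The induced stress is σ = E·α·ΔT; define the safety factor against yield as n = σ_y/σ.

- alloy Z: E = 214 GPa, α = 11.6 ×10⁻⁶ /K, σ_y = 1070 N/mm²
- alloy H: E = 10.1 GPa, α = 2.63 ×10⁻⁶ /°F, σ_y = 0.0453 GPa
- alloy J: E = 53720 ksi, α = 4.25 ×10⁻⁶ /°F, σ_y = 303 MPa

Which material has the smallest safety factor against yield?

alloy J

Per material, after unit conversion:
  alloy Z: E = 214.0, α = 11.6, σ_y = 1070 → σ = 330 MPa, n = 3.24
  alloy H: E = 10.10, α = 4.73, σ_y = 45.30 → σ = 6.36 MPa, n = 7.12
  alloy J: E = 370.4, α = 7.65, σ_y = 303.0 → σ = 377 MPa, n = 0.804
Smallest n: alloy J with n = 0.804.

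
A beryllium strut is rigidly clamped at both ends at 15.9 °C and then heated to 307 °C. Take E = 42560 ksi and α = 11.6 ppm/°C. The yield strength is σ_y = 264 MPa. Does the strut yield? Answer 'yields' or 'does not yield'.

E = 42560 ksi = 293.4 GPa.
ΔT = 291.1 K. Constrained thermal stress σ = E·α·ΔT = 293.4×10³ MPa × 11.6×10⁻⁶ × 291.1 = 991 MPa (compressive).
Compare to σ_y = 264 MPa: σ ≥ σ_y, so it yields.

yields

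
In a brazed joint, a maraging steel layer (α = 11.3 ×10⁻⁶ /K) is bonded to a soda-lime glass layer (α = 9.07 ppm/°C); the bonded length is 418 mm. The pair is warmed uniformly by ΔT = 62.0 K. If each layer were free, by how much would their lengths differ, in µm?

Δα = |11.3 − 9.07|×10⁻⁶/K = 2.23×10⁻⁶/K.
ΔL_mismatch = Δα·L·ΔT = 2.23×10⁻⁶ × 418.0 mm × 62.0 K = 57.8 µm.

57.8 µm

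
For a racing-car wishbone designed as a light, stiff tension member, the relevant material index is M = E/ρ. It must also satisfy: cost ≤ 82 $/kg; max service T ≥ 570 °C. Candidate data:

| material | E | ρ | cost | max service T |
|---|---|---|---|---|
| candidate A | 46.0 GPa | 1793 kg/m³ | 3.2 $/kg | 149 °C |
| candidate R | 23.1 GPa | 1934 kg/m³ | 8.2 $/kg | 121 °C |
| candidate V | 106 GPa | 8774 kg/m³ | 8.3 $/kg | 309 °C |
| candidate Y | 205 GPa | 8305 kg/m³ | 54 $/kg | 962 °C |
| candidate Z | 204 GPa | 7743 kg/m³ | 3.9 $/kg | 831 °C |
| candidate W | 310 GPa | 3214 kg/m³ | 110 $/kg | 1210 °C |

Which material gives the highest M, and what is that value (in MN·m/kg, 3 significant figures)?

Screen on constraints: cost ≤ 82 $/kg; max service T ≥ 570 °C. Survivors: candidate Y, candidate Z.
Per-candidate index values:
  candidate Z: M = 26.3 MN·m/kg
  candidate Y: M = 24.7 MN·m/kg
The maximum is for candidate Z.

candidate Z, M = 26.3 MN·m/kg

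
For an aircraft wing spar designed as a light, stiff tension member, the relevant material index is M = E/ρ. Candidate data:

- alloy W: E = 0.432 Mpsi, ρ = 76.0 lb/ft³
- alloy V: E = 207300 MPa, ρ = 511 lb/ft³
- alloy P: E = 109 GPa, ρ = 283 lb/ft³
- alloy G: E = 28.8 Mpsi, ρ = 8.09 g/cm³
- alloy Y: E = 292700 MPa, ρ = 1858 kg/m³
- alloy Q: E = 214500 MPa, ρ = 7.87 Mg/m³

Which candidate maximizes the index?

alloy Y

After converting to SI:
  alloy W: E = 2.979 GPa, ρ = 1217 kg/m³
  alloy V: E = 207.3 GPa, ρ = 8185 kg/m³
  alloy P: E = 109.0 GPa, ρ = 4533 kg/m³
  alloy G: E = 198.6 GPa, ρ = 8090 kg/m³
  alloy Y: E = 292.7 GPa, ρ = 1858 kg/m³
  alloy Q: E = 214.5 GPa, ρ = 7870 kg/m³
  alloy Y: M = 158 MN·m/kg
  alloy Q: M = 27.3 MN·m/kg
  alloy V: M = 25.3 MN·m/kg
  alloy G: M = 24.5 MN·m/kg
  alloy P: M = 24.0 MN·m/kg
  alloy W: M = 2.45 MN·m/kg
Highest index: alloy Y.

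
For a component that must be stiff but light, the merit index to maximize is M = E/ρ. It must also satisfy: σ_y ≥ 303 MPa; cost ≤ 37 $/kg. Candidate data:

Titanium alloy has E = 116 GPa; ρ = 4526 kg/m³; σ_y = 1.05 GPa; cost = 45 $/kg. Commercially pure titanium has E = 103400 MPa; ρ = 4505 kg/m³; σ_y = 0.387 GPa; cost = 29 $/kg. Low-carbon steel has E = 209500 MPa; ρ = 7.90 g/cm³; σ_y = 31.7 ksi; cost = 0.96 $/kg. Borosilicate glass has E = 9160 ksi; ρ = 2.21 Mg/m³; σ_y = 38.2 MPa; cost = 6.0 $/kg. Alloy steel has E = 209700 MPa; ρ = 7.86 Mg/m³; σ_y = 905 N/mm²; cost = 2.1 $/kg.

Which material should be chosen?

Screen on constraints: σ_y ≥ 303 MPa; cost ≤ 37 $/kg. Survivors: commercially pure titanium, alloy steel.
After converting to SI:
  commercially pure titanium: E = 103.4 GPa, ρ = 4505 kg/m³
  alloy steel: E = 209.7 GPa, ρ = 7860 kg/m³
  alloy steel: M = 26.7 MN·m/kg
  commercially pure titanium: M = 23.0 MN·m/kg
Alloy steel has the largest M.

alloy steel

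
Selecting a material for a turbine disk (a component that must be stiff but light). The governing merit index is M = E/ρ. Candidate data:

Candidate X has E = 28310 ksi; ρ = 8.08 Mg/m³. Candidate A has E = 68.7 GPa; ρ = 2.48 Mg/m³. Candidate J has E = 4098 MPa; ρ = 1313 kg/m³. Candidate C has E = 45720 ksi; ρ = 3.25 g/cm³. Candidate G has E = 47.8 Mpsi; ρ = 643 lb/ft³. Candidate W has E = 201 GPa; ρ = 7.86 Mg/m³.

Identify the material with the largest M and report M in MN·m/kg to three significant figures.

In SI units:
  candidate X: E = 195.2 GPa, ρ = 8080 kg/m³
  candidate A: E = 68.70 GPa, ρ = 2480 kg/m³
  candidate J: E = 4.098 GPa, ρ = 1313 kg/m³
  candidate C: E = 315.2 GPa, ρ = 3250 kg/m³
  candidate G: E = 329.6 GPa, ρ = 10300 kg/m³
  candidate W: E = 201.0 GPa, ρ = 7860 kg/m³
  candidate C: M = 97.0 MN·m/kg
  candidate G: M = 32.0 MN·m/kg
  candidate A: M = 27.7 MN·m/kg
  candidate W: M = 25.6 MN·m/kg
  candidate X: M = 24.2 MN·m/kg
  candidate J: M = 3.12 MN·m/kg
Highest index: candidate C.

candidate C, M = 97.0 MN·m/kg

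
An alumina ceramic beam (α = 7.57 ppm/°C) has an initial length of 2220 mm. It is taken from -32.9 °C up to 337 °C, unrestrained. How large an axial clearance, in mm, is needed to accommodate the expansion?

ΔT = 337 − (-32.9) = 369.9 K.
ΔL = α·L₀·ΔT = 7.57×10⁻⁶ × 2220 mm × 369.9 K = 6.22 mm.

6.22 mm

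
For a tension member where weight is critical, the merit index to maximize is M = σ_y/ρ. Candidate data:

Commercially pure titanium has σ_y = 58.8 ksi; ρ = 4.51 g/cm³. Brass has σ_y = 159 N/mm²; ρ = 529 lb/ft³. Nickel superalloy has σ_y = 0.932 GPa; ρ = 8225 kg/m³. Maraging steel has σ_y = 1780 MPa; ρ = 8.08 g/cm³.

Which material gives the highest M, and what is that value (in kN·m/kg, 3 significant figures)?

Normalizing units and computing the index:
  commercially pure titanium: σ_y = 405.4 MPa, ρ = 4510 kg/m³
  brass: σ_y = 159.0 MPa, ρ = 8474 kg/m³
  nickel superalloy: σ_y = 932.0 MPa, ρ = 8225 kg/m³
  maraging steel: σ_y = 1780 MPa, ρ = 8080 kg/m³
  maraging steel: M = 220 kN·m/kg
  nickel superalloy: M = 113 kN·m/kg
  commercially pure titanium: M = 89.9 kN·m/kg
  brass: M = 18.8 kN·m/kg
Highest index: maraging steel.

maraging steel, M = 220 kN·m/kg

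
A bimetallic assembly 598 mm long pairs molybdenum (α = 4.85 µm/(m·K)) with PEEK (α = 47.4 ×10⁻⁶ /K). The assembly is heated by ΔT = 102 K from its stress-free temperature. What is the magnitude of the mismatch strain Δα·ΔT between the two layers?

4.34×10⁻³

Δα = |4.85 − 47.4|×10⁻⁶/K = 42.5×10⁻⁶/K.
Mismatch strain = Δα·ΔT = 42.5×10⁻⁶ × 102.0 = 4.34×10⁻³.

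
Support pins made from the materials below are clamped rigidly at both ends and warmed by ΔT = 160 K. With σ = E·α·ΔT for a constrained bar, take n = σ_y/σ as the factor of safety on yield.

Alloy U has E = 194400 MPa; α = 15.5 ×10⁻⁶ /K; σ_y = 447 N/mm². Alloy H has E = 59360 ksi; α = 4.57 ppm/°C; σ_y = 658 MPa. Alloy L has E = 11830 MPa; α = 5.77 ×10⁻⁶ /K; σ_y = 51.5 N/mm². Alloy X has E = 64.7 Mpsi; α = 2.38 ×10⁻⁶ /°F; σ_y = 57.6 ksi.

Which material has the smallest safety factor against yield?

With everything in SI (GPa, ×10⁻⁶/K, MPa):
  alloy U: E = 194.4, α = 15.5, σ_y = 447.0 → σ = 482 MPa, n = 0.927
  alloy H: E = 409.3, α = 4.57, σ_y = 658.0 → σ = 299 MPa, n = 2.20
  alloy L: E = 11.83, α = 5.77, σ_y = 51.50 → σ = 10.9 MPa, n = 4.72
  alloy X: E = 446.1, α = 4.28, σ_y = 397.1 → σ = 306 MPa, n = 1.30
The minimum is alloy U at n = 0.927.

alloy U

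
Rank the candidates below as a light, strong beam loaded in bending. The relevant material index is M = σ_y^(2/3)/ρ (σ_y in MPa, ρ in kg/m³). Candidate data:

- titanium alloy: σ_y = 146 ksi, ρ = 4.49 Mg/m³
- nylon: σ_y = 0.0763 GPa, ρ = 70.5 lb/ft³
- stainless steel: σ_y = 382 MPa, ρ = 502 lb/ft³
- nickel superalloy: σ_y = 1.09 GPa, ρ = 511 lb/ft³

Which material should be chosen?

Putting every candidate on a common basis:
  titanium alloy: σ_y = 1007 MPa, ρ = 4490 kg/m³
  nylon: σ_y = 76.30 MPa, ρ = 1129 kg/m³
  stainless steel: σ_y = 382.0 MPa, ρ = 8041 kg/m³
  nickel superalloy: σ_y = 1090 MPa, ρ = 8185 kg/m³
  titanium alloy: M = 22.4×10⁻³
  nylon: M = 15.9×10⁻³
  nickel superalloy: M = 12.9×10⁻³
  stainless steel: M = 6.55×10⁻³
Highest index: titanium alloy.

titanium alloy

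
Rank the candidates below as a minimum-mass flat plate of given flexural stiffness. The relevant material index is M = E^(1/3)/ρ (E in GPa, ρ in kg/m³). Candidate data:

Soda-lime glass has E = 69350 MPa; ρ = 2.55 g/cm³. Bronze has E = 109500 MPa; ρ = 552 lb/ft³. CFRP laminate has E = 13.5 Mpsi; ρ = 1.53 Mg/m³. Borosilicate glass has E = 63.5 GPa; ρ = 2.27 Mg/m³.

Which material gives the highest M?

CFRP laminate

After converting to SI:
  soda-lime glass: E = 69.35 GPa, ρ = 2550 kg/m³
  bronze: E = 109.5 GPa, ρ = 8842 kg/m³
  CFRP laminate: E = 93.08 GPa, ρ = 1530 kg/m³
  borosilicate glass: E = 63.50 GPa, ρ = 2270 kg/m³
  CFRP laminate: M = 2.96×10⁻³
  borosilicate glass: M = 1.76×10⁻³
  soda-lime glass: M = 1.61×10⁻³
  bronze: M = 0.541×10⁻³
CFRP laminate ranks first.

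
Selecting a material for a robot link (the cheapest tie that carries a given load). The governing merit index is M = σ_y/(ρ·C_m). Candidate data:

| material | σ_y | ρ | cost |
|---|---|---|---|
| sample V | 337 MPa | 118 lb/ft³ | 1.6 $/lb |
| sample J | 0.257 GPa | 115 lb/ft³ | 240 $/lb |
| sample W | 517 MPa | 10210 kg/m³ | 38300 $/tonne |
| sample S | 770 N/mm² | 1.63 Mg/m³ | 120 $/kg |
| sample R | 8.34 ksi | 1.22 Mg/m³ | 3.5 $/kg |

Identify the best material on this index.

Putting every candidate on a common basis:
  sample V: σ_y = 337.0 MPa, ρ = 1890 kg/m³, cost = 3.527 $/kg
  sample J: σ_y = 257.0 MPa, ρ = 1842 kg/m³, cost = 529.1 $/kg
  sample W: σ_y = 517.0 MPa, ρ = 10210 kg/m³, cost = 38.30 $/kg
  sample S: σ_y = 770.0 MPa, ρ = 1630 kg/m³, cost = 120.0 $/kg
  sample R: σ_y = 57.50 MPa, ρ = 1220 kg/m³, cost = 3.500 $/kg
  sample V: M = 50.5 kN·m per $
  sample R: M = 13.5 kN·m per $
  sample S: M = 3.94 kN·m per $
  sample W: M = 1.32 kN·m per $
  sample J: M = 0.264 kN·m per $
Sample V has the largest M.

sample V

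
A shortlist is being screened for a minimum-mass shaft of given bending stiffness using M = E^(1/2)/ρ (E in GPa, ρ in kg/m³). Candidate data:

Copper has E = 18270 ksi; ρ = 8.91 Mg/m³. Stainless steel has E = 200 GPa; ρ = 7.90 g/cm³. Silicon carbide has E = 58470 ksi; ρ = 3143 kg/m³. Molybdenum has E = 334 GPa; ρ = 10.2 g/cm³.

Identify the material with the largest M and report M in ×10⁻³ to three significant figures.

silicon carbide, M = 6.39×10⁻³

In SI units:
  copper: E = 126.0 GPa, ρ = 8910 kg/m³
  stainless steel: E = 200.0 GPa, ρ = 7900 kg/m³
  silicon carbide: E = 403.1 GPa, ρ = 3143 kg/m³
  molybdenum: E = 334.0 GPa, ρ = 10200 kg/m³
  silicon carbide: M = 6.39×10⁻³
  molybdenum: M = 1.79×10⁻³
  stainless steel: M = 1.79×10⁻³
  copper: M = 1.26×10⁻³
The maximum is for silicon carbide.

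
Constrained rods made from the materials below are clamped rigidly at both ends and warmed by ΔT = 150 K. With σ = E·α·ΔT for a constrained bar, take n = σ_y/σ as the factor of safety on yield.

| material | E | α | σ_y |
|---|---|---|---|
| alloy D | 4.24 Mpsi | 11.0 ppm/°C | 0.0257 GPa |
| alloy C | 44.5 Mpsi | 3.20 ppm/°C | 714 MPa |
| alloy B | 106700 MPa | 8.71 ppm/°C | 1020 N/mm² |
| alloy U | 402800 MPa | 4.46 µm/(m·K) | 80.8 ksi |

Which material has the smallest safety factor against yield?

alloy D

Converting E to GPa, α to ×10⁻⁶/K, σ_y to MPa, then σ and n for each:
  alloy D: E = 29.23, α = 11.0, σ_y = 25.70 → σ = 48.2 MPa, n = 0.533
  alloy C: E = 306.8, α = 3.20, σ_y = 714.0 → σ = 147 MPa, n = 4.85
  alloy B: E = 106.7, α = 8.71, σ_y = 1020 → σ = 139 MPa, n = 7.32
  alloy U: E = 402.8, α = 4.46, σ_y = 557.1 → σ = 269 MPa, n = 2.07
The minimum is alloy D at n = 0.533.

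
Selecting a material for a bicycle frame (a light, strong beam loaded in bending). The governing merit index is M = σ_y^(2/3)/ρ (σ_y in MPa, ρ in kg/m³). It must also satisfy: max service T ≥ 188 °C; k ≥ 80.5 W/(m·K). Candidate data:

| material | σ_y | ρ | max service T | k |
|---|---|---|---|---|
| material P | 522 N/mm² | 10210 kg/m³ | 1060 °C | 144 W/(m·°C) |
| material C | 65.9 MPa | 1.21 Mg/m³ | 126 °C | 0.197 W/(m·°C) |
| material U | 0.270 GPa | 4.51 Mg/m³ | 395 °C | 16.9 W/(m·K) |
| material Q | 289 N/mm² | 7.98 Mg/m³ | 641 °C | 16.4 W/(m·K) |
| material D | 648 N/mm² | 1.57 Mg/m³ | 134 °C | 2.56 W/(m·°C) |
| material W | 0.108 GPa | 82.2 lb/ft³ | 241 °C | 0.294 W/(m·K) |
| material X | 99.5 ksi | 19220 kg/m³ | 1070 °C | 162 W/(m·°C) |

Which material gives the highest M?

Screen on constraints: max service T ≥ 188 °C; k ≥ 80.5 W/(m·K). Survivors: material P, material X.
Normalizing units and computing the index:
  material P: σ_y = 522.0 MPa, ρ = 10210 kg/m³
  material X: σ_y = 686.0 MPa, ρ = 19220 kg/m³
  material P: M = 6.35×10⁻³
  material X: M = 4.05×10⁻³
The maximum is for material P.

material P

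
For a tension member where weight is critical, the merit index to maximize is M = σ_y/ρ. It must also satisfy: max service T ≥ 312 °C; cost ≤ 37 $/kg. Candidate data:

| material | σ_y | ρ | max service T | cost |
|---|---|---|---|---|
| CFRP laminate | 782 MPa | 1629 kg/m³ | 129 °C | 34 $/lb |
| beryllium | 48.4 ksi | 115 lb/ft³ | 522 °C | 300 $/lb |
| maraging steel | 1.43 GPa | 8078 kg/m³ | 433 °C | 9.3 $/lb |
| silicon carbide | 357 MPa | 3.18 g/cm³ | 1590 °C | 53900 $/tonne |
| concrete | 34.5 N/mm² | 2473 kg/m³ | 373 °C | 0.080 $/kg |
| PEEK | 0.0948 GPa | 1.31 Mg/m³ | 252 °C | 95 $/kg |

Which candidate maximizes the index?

maraging steel

Screen on constraints: max service T ≥ 312 °C; cost ≤ 37 $/kg. Survivors: maraging steel, concrete.
Normalizing units and computing the index:
  maraging steel: σ_y = 1430 MPa, ρ = 8078 kg/m³
  concrete: σ_y = 34.50 MPa, ρ = 2473 kg/m³
  maraging steel: M = 177 kN·m/kg
  concrete: M = 14.0 kN·m/kg
The maximum is for maraging steel.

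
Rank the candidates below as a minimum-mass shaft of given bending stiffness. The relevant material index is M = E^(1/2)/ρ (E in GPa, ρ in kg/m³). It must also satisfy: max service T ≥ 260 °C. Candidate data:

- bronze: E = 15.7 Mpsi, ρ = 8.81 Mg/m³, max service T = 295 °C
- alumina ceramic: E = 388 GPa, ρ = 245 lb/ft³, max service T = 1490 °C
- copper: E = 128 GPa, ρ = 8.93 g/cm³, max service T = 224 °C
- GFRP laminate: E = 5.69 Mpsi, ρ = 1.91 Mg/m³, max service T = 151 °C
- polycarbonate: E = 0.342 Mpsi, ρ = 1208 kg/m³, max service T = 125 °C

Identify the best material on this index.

alumina ceramic

Screen on constraints: max service T ≥ 260 °C. Survivors: bronze, alumina ceramic.
After converting to SI:
  bronze: E = 108.2 GPa, ρ = 8810 kg/m³
  alumina ceramic: E = 388.0 GPa, ρ = 3925 kg/m³
  alumina ceramic: M = 5.02×10⁻³
  bronze: M = 1.18×10⁻³
Highest index: alumina ceramic.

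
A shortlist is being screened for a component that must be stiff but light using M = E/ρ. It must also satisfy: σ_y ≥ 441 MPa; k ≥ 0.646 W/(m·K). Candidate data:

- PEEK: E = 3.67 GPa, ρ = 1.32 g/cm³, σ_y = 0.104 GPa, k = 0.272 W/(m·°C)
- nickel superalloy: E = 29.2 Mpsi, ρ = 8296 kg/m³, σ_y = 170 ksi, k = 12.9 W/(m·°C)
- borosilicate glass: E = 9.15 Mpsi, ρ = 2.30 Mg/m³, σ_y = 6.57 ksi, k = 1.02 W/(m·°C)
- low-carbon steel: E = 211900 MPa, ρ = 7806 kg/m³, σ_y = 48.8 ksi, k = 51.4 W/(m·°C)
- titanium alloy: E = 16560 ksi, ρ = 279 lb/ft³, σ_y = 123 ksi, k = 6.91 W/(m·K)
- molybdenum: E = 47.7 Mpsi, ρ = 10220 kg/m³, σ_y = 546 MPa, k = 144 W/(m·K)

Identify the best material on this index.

molybdenum

Screen on constraints: σ_y ≥ 441 MPa; k ≥ 0.646 W/(m·K). Survivors: nickel superalloy, titanium alloy, molybdenum.
Putting every candidate on a common basis:
  nickel superalloy: E = 201.3 GPa, ρ = 8296 kg/m³
  titanium alloy: E = 114.2 GPa, ρ = 4469 kg/m³
  molybdenum: E = 328.9 GPa, ρ = 10220 kg/m³
  molybdenum: M = 32.2 MN·m/kg
  titanium alloy: M = 25.5 MN·m/kg
  nickel superalloy: M = 24.3 MN·m/kg
The maximum is for molybdenum.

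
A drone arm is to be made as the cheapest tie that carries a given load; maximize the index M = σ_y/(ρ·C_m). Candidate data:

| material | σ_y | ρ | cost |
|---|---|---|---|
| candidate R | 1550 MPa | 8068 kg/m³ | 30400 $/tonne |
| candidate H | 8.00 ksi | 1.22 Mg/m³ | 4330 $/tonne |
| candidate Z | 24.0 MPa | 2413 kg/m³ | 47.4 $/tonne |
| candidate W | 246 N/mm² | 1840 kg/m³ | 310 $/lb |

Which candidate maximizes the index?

candidate Z

Putting every candidate on a common basis:
  candidate R: σ_y = 1550 MPa, ρ = 8068 kg/m³, cost = 30.40 $/kg
  candidate H: σ_y = 55.16 MPa, ρ = 1220 kg/m³, cost = 4.330 $/kg
  candidate Z: σ_y = 24.00 MPa, ρ = 2413 kg/m³, cost = 0.04740 $/kg
  candidate W: σ_y = 246.0 MPa, ρ = 1840 kg/m³, cost = 683.4 $/kg
  candidate Z: M = 210 kN·m per $
  candidate H: M = 10.4 kN·m per $
  candidate R: M = 6.32 kN·m per $
  candidate W: M = 0.196 kN·m per $
The maximum is for candidate Z.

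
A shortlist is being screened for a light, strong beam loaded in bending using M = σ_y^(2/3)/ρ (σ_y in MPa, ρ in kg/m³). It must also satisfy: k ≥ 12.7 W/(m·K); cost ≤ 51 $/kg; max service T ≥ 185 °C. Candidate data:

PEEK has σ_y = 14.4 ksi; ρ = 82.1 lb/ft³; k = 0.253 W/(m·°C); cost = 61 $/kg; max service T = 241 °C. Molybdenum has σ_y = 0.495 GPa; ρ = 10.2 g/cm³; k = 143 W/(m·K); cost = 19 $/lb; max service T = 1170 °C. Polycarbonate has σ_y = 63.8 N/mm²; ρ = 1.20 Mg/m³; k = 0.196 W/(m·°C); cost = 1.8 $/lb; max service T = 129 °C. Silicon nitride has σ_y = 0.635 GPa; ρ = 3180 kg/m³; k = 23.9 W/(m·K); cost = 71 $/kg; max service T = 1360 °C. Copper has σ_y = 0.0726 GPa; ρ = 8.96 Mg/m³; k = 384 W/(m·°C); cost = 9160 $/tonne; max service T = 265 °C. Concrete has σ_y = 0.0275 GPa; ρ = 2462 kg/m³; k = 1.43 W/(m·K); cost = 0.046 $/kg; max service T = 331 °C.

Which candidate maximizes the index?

Screen on constraints: k ≥ 12.7 W/(m·K); cost ≤ 51 $/kg; max service T ≥ 185 °C. Survivors: molybdenum, copper.
Putting every candidate on a common basis:
  molybdenum: σ_y = 495.0 MPa, ρ = 10200 kg/m³
  copper: σ_y = 72.60 MPa, ρ = 8960 kg/m³
  molybdenum: M = 6.13×10⁻³
  copper: M = 1.94×10⁻³
Molybdenum has the largest M.

molybdenum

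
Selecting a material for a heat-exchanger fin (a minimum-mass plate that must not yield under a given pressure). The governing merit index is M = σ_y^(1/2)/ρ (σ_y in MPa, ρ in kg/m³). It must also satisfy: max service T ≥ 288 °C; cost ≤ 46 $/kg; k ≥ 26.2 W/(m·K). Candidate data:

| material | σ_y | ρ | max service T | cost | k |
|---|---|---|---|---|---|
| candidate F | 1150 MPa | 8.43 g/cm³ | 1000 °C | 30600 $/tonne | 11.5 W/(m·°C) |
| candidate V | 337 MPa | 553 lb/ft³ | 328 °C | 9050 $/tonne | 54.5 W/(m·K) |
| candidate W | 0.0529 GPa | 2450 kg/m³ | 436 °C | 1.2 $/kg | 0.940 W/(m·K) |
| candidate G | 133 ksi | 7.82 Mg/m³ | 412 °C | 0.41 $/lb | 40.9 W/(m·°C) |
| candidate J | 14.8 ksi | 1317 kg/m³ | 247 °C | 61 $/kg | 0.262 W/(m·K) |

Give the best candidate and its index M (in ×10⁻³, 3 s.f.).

candidate G, M = 3.87×10⁻³

Screen on constraints: max service T ≥ 288 °C; cost ≤ 46 $/kg; k ≥ 26.2 W/(m·K). Survivors: candidate V, candidate G.
Putting every candidate on a common basis:
  candidate V: σ_y = 337.0 MPa, ρ = 8858 kg/m³
  candidate G: σ_y = 917.0 MPa, ρ = 7820 kg/m³
  candidate G: M = 3.87×10⁻³
  candidate V: M = 2.07×10⁻³
Highest index: candidate G.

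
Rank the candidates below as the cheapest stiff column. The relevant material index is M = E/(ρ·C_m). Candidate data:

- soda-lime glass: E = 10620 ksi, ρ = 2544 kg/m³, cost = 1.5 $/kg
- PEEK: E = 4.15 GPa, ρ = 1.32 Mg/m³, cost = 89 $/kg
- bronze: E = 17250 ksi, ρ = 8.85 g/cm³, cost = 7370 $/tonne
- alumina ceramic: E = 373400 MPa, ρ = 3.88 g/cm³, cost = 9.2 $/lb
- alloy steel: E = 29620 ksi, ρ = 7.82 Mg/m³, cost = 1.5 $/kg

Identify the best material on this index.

In SI units:
  soda-lime glass: E = 73.22 GPa, ρ = 2544 kg/m³, cost = 1.500 $/kg
  PEEK: E = 4.150 GPa, ρ = 1320 kg/m³, cost = 89.00 $/kg
  bronze: E = 118.9 GPa, ρ = 8850 kg/m³, cost = 7.370 $/kg
  alumina ceramic: E = 373.4 GPa, ρ = 3880 kg/m³, cost = 20.28 $/kg
  alloy steel: E = 204.2 GPa, ρ = 7820 kg/m³, cost = 1.500 $/kg
  soda-lime glass: M = 19.2 MN·m per $
  alloy steel: M = 17.4 MN·m per $
  alumina ceramic: M = 4.74 MN·m per $
  bronze: M = 1.82 MN·m per $
  PEEK: M = 0.0353 MN·m per $
Highest index: soda-lime glass.

soda-lime glass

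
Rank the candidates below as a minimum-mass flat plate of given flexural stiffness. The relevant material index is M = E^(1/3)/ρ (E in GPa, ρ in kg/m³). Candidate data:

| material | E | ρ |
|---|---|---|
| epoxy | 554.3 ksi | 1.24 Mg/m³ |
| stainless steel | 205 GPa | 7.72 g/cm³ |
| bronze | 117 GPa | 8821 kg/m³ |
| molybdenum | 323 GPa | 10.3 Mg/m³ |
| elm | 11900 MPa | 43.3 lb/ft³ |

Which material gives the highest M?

Convert each candidate to consistent units, then evaluate M:
  epoxy: E = 3.822 GPa, ρ = 1240 kg/m³
  stainless steel: E = 205.0 GPa, ρ = 7720 kg/m³
  bronze: E = 117.0 GPa, ρ = 8821 kg/m³
  molybdenum: E = 323.0 GPa, ρ = 10300 kg/m³
  elm: E = 11.90 GPa, ρ = 693.6 kg/m³
  elm: M = 3.29×10⁻³
  epoxy: M = 1.26×10⁻³
  stainless steel: M = 0.764×10⁻³
  molybdenum: M = 0.666×10⁻³
  bronze: M = 0.554×10⁻³
Elm ranks first.

elm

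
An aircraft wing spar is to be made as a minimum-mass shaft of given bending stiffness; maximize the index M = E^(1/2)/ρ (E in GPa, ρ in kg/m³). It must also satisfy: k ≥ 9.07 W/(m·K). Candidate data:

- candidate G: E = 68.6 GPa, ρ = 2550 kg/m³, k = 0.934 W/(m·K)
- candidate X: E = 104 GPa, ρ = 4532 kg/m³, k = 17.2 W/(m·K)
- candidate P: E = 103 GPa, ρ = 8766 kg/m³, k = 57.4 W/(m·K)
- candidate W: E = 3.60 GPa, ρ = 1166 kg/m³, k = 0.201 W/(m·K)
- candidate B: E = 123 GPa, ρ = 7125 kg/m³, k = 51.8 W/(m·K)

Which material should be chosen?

candidate X

Screen on constraints: k ≥ 9.07 W/(m·K). Survivors: candidate X, candidate P, candidate B.
Computing M directly (units already consistent):
  candidate X: M = 2.25×10⁻³
  candidate B: M = 1.56×10⁻³
  candidate P: M = 1.16×10⁻³
Candidate X ranks first.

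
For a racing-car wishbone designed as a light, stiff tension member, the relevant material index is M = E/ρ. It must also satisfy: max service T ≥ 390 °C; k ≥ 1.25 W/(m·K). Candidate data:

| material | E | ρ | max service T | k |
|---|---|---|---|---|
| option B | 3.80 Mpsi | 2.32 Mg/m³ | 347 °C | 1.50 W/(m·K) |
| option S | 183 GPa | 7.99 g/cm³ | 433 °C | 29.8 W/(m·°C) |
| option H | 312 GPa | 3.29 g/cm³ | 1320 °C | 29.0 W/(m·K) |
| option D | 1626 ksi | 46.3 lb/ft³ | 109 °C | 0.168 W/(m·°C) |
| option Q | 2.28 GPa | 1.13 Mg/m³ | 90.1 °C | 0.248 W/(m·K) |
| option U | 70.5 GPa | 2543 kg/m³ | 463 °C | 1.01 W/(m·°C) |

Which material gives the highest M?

option H

Screen on constraints: max service T ≥ 390 °C; k ≥ 1.25 W/(m·K). Survivors: option S, option H.
Putting every candidate on a common basis:
  option S: E = 183.0 GPa, ρ = 7990 kg/m³
  option H: E = 312.0 GPa, ρ = 3290 kg/m³
  option H: M = 94.8 MN·m/kg
  option S: M = 22.9 MN·m/kg
The maximum is for option H.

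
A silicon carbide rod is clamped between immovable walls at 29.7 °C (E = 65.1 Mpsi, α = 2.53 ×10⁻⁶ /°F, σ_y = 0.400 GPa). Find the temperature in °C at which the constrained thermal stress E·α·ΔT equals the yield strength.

E = 65.1 Mpsi = 448.8 GPa.
α = 2.53×10⁻⁶/°F × 9/5 = 4.55×10⁻⁶/K.
σ_y = 0.400 GPa = 400.0 MPa.
E·α·ΔT = 400.0 MPa ⇒ ΔT = 400.0 / (448.8×10³ × 4.55×10⁻⁶) = 195.7 K.
T = 29.7 + 195.7 = 225.4 °C.

225 °C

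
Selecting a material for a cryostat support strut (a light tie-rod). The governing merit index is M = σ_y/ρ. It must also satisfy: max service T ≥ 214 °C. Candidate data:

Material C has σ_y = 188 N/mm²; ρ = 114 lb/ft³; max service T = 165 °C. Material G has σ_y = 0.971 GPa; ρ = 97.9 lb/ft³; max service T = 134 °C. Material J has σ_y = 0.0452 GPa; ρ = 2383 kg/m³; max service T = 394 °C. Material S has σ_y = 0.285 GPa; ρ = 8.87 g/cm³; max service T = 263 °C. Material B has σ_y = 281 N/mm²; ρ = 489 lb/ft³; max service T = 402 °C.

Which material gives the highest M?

material B

Screen on constraints: max service T ≥ 214 °C. Survivors: material J, material S, material B.
Normalizing units and computing the index:
  material J: σ_y = 45.20 MPa, ρ = 2383 kg/m³
  material S: σ_y = 285.0 MPa, ρ = 8870 kg/m³
  material B: σ_y = 281.0 MPa, ρ = 7833 kg/m³
  material B: M = 35.9 kN·m/kg
  material S: M = 32.1 kN·m/kg
  material J: M = 19.0 kN·m/kg
Highest index: material B.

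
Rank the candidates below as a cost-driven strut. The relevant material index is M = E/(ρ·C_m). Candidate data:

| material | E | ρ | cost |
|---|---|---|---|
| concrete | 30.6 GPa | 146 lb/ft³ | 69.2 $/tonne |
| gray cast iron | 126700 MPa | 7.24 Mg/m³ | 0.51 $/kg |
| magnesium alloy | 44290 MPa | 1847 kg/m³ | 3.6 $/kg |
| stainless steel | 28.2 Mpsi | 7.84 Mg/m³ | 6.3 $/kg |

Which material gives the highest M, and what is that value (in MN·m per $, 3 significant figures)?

Convert each candidate to consistent units, then evaluate M:
  concrete: E = 30.60 GPa, ρ = 2339 kg/m³, cost = 0.06920 $/kg
  gray cast iron: E = 126.7 GPa, ρ = 7240 kg/m³, cost = 0.5100 $/kg
  magnesium alloy: E = 44.29 GPa, ρ = 1847 kg/m³, cost = 3.600 $/kg
  stainless steel: E = 194.4 GPa, ρ = 7840 kg/m³, cost = 6.300 $/kg
  concrete: M = 189 MN·m per $
  gray cast iron: M = 34.3 MN·m per $
  magnesium alloy: M = 6.66 MN·m per $
  stainless steel: M = 3.94 MN·m per $
Concrete ranks first.

concrete, M = 189 MN·m per $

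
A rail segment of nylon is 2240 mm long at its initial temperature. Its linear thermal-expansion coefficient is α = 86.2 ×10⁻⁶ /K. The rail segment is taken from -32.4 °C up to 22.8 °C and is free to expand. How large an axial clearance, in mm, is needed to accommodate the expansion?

ΔT = 22.8 − (-32.4) = 55.20 K.
ΔL = α·L₀·ΔT = 86.2×10⁻⁶ × 2240 mm × 55.20 K = 10.7 mm.

10.7 mm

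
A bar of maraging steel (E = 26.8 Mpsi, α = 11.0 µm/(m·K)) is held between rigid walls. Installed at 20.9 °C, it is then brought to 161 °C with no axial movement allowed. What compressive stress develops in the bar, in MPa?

285 MPa

E = 26.8 Mpsi = 184.8 GPa.
ΔT = 140.1 K. Constrained thermal stress σ = E·α·ΔT = 184.8×10³ MPa × 11.0×10⁻⁶ × 140.1 = 285 MPa (compressive).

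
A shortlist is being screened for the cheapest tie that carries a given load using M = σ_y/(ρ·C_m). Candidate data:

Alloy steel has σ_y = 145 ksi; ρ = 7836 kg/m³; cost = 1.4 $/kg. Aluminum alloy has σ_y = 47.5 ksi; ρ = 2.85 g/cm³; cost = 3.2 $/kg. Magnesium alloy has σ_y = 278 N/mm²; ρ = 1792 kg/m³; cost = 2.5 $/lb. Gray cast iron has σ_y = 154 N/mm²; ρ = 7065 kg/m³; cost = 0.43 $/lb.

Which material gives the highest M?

After converting to SI:
  alloy steel: σ_y = 999.7 MPa, ρ = 7836 kg/m³, cost = 1.400 $/kg
  aluminum alloy: σ_y = 327.5 MPa, ρ = 2850 kg/m³, cost = 3.200 $/kg
  magnesium alloy: σ_y = 278.0 MPa, ρ = 1792 kg/m³, cost = 5.511 $/kg
  gray cast iron: σ_y = 154.0 MPa, ρ = 7065 kg/m³, cost = 0.9480 $/kg
  alloy steel: M = 91.1 kN·m per $
  aluminum alloy: M = 35.9 kN·m per $
  magnesium alloy: M = 28.1 kN·m per $
  gray cast iron: M = 23.0 kN·m per $
Highest index: alloy steel.

alloy steel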